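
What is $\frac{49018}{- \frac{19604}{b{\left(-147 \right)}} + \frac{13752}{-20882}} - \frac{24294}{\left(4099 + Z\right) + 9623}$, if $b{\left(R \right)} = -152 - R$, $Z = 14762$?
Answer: $\frac{8489791113083}{728659828532} \approx 11.651$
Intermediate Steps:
$\frac{49018}{- \frac{19604}{b{\left(-147 \right)}} + \frac{13752}{-20882}} - \frac{24294}{\left(4099 + Z\right) + 9623} = \frac{49018}{- \frac{19604}{-152 - -147} + \frac{13752}{-20882}} - \frac{24294}{\left(4099 + 14762\right) + 9623} = \frac{49018}{- \frac{19604}{-152 + 147} + 13752 \left(- \frac{1}{20882}\right)} - \frac{24294}{18861 + 9623} = \frac{49018}{- \frac{19604}{-5} - \frac{6876}{10441}} - \frac{24294}{28484} = \frac{49018}{\left(-19604\right) \left(- \frac{1}{5}\right) - \frac{6876}{10441}} - \frac{12147}{14242} = \frac{49018}{\frac{19604}{5} - \frac{6876}{10441}} - \frac{12147}{14242} = \frac{49018}{\frac{204650984}{52205}} - \frac{12147}{14242} = 49018 \cdot \frac{52205}{204650984} - \frac{12147}{14242} = \frac{1279492345}{102325492} - \frac{12147}{14242} = \frac{8489791113083}{728659828532}$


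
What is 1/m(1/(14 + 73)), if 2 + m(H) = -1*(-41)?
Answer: 1/39 ≈ 0.025641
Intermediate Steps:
m(H) = 39 (m(H) = -2 - 1*(-41) = -2 + 41 = 39)
1/m(1/(14 + 73)) = 1/39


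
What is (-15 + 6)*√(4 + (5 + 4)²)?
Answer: -9*√85 ≈ -82.976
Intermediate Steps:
(-15 + 6)*√(4 + (5 + 4)²) = -9*√(4 + 9²) = -9*√(4 + 81) = -9*√85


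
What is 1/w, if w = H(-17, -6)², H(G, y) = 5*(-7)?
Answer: 1/1225 ≈ 0.00081633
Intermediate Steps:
H(G, y) = -35
w = 1225 (w = (-35)² = 1225)
1/w = 1/1225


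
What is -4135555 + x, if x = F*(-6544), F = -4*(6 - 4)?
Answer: -4083203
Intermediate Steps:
F = -8 (F = -4*2 = -8)
x = 52352 (x = -8*(-6544) = 52352)
-4135555 + x = -4135555 + 52352 = -4083203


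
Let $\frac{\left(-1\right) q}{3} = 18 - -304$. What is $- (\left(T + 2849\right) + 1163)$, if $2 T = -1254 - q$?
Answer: $-3868$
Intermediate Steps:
$q = -966$ ($q = - 3 \left(18 - -304\right) = - 3 \left(18 + 304\right) = \left(-3\right) 322 = -966$)
$T = -144$ ($T = \frac{-1254 - -966}{2} = \frac{-1254 + 966}{2} = \frac{1}{2} \left(-288\right) = -144$)
$- (\left(T + 2849\right) + 1163) = - (\left(-144 + 2849\right) + 1163) = - (2705 + 1163) = \left(-1\right) 3868 = -3868$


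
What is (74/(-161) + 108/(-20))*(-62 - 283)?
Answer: 14151/7 ≈ 2021.6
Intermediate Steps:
(74/(-161) + 108/(-20))*(-62 - 283) = (74*(-1/161) + 108*(-1/20))*(-345) = (-74/161 - 27/5)*(-345) = -4717/805*(-345) = 14151/7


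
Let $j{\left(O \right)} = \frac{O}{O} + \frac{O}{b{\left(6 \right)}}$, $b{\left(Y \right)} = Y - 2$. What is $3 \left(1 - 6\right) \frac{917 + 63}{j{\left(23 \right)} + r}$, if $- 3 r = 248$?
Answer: $\frac{176400}{911} \approx 193.63$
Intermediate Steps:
$b{\left(Y \right)} = -2 + Y$
$r = - \frac{248}{3}$ ($r = \left(- \frac{1}{3}\right) 248 = - \frac{248}{3} \approx -82.667$)
$j{\left(O \right)} = 1 + \frac{O}{4}$ ($j{\left(O \right)} = \frac{O}{O} + \frac{O}{-2 + 6} = 1 + \frac{O}{4}$)
$3 \left(1 - 6\right) \frac{917 + 63}{j{\left(23 \right)} + r} = 3 \left(1 - 6\right) \frac{917 + 63}{\left(1 + \frac{1}{4} \cdot 23\right) - \frac{248}{3}} = 3 \left(1 - 6\right) \frac{980}{\left(1 + \frac{23}{4}\right) - \frac{248}{3}} = 3 \left(-5\right) \frac{980}{\frac{27}{4} - \frac{248}{3}} = - 15 \frac{980}{- \frac{911}{12}} = - 15 \cdot 980 \left(- \frac{12}{911}\right) = \left(-15\right) \left(- \frac{11760}{911}\right) = \frac{176400}{911}$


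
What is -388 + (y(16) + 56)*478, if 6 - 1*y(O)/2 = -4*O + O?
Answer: 78004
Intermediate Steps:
y(O) = 12 + 6*O (y(O) = 12 - 2*(-4*O + O) = 12 - (-6)*O = 12 + 6*O)
-388 + (y(16) + 56)*478 = -388 + ((12 + 6*16) + 56)*478 = -388 + ((12 + 96) + 56)*478 = -388 + (108 + 56)*478 = -388 + 164*478 = -388 + 78392 = 78004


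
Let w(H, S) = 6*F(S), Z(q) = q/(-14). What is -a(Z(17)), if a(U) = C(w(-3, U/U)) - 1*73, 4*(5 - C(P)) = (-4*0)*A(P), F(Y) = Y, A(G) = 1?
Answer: 68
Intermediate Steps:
Z(q) = -q/14 (Z(q) = q*(-1/14) = -q/14)
w(H, S) = 6*S
C(P) = 5 (C(P) = 5 - (-4*0)/4 = 5 - 0 = 5 - ¼*0 = 5 + 0 = 5)
a(U) = -68 (a(U) = 5 - 1*73 = 5 - 73 = -68)
-a(Z(17)) = -1*(-68) = 68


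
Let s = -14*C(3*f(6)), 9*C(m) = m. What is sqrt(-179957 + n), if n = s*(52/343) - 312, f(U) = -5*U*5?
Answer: I*sqrt(8827981)/7 ≈ 424.46*I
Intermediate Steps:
f(U) = -25*U
C(m) = m/9
s = 700 (s = -14*3*(-25*6)/9 = -14*3*(-150)/9 = -14*(-450)/9 = -14*(-50) = 700)
n = -10088/49 (n = 700*(52/343) - 312 = 5200/49 - 312 = -10088/49 ≈ -205.88)
sqrt(-179957 + n) = sqrt(-179957 - 10088/49) = sqrt(-8827981/49) = I*sqrt(8827981)/7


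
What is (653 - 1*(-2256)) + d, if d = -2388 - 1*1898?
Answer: -1377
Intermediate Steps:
d = -4286 (d = -2388 - 1898 = -4286)
(653 - 1*(-2256)) + d = (653 - 1*(-2256)) - 4286 = (653 + 2256) - 4286 = 2909 - 4286 = -1377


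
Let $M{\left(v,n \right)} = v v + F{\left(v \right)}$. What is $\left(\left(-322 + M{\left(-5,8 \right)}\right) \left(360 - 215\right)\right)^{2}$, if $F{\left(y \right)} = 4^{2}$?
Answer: $1660155025$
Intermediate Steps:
$F{\left(y \right)} = 16$
$M{\left(v,n \right)} = 16 + v^{2}$ ($M{\left(v,n \right)} = v v + 16 = v^{2} + 16 = 16 + v^{2}$)
$\left(\left(-322 + M{\left(-5,8 \right)}\right) \left(360 - 215\right)\right)^{2} = \left(\left(-322 + \left(16 + \left(-5\right)^{2}\right)\right) \left(360 - 215\right)\right)^{2} = \left(\left(-322 + \left(16 + 25\right)\right) 145\right)^{2} = \left(\left(-322 + 41\right) 145\right)^{2} = \left(\left(-281\right) 145\right)^{2} = \left(-40745\right)^{2} = 1660155025$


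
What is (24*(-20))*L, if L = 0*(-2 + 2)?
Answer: 0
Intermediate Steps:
L = 0 (L = 0*0 = 0)
(24*(-20))*L = (24*(-20))*0 = -480*0 = 0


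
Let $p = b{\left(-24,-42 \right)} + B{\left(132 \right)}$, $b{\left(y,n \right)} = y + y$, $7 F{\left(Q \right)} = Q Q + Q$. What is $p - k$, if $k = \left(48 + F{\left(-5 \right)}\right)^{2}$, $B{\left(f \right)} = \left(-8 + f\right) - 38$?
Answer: $- \frac{124874}{49} \approx -2548.4$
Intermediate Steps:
$F{\left(Q \right)} = \frac{Q}{7} + \frac{Q^{2}}{7}$ ($F{\left(Q \right)} = \frac{Q Q + Q}{7} = \frac{Q^{2} + Q}{7} = \frac{Q + Q^{2}}{7} = \frac{Q}{7} + \frac{Q^{2}}{7}$)
$b{\left(y,n \right)} = 2 y$
$B{\left(f \right)} = -46 + f$
$k = \frac{126736}{49}$ ($k = \left(48 + \frac{1}{7} \left(-5\right) \left(1 - 5\right)\right)^{2} = \left(48 + \frac{1}{7} \left(-5\right) \left(-4\right)\right)^{2} = \left(48 + \frac{20}{7}\right)^{2} = \left(\frac{356}{7}\right)^{2} = \frac{126736}{49} \approx 2586.4$)
$p = 38$ ($p = 2 \left(-24\right) + \left(-46 + 132\right) = -48 + 86 = 38$)
$p - k = 38 - \frac{126736}{49} = - \frac{124874}{49}$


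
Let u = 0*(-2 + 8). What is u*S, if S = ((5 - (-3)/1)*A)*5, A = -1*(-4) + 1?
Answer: 0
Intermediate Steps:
A = 5 (A = 4 + 1 = 5)
S = 200 (S = ((5 - (-3)/1)*5)*5 = ((5 - (-3))*5)*5 = ((5 - 1*(-3))*5)*5 = ((5 + 3)*5)*5 = (8*5)*5 = 40*5 = 200)
u = 0 (u = 0*6 = 0)
u*S = 0*200 = 0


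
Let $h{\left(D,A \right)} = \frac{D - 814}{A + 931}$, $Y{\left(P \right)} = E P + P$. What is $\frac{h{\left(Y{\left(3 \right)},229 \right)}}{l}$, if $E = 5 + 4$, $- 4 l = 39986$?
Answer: $\frac{196}{2898985} \approx 6.761 \cdot 10^{-5}$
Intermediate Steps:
$l = - \frac{19993}{2}$ ($l = \left(- \frac{1}{4}\right) 39986 = - \frac{19993}{2} \approx -9996.5$)
$E = 9$
$Y{\left(P \right)} = 10 P$ ($Y{\left(P \right)} = 9 P + P = 10 P$)
$h{\left(D,A \right)} = \frac{-814 + D}{931 + A}$
$\frac{h{\left(Y{\left(3 \right)},229 \right)}}{l} = \frac{\frac{1}{931 + 229} \left(-814 + 10 \cdot 3\right)}{- \frac{19993}{2}} = \frac{-814 + 30}{1160} \left(- \frac{2}{19993}\right) = \frac{1}{1160} \left(-784\right) \left(- \frac{2}{19993}\right) = \left(- \frac{98}{145}\right) \left(- \frac{2}{19993}\right) = \frac{196}{2898985}$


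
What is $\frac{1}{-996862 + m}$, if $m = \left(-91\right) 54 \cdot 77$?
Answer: $- \frac{1}{1375240} \approx -7.2715 \cdot 10^{-7}$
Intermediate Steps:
$m = -378378$ ($m = \left(-4914\right) 77 = -378378$)
$\frac{1}{-996862 + m} = \frac{1}{-996862 - 378378} = \frac{1}{-1375240} = - \frac{1}{1375240}$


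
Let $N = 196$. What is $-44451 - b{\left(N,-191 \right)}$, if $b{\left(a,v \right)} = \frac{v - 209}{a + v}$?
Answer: $-44371$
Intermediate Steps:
$b{\left(a,v \right)} = \frac{-209 + v}{a + v}$
$-44451 - b{\left(N,-191 \right)} = -44451 - \frac{-209 - 191}{196 - 191} = -44451 - \frac{1}{5} \left(-400\right) = -44451 - -80 = -44451 + 80 = -44371$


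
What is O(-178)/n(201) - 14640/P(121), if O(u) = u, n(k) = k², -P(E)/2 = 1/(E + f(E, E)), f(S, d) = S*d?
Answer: 4365644793662/40401 ≈ 1.0806e+8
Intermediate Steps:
P(E) = -2/(E + E²) (P(E) = -2/(E + E*E) = -2/(E + E²))
O(-178)/n(201) - 14640/P(121) = -178/(201²) - 14640/((-2/(121*(1 + 121)))) = -178/40401 - 14640/((-2*1/121/122)) = -178*1/40401 - 14640/((-2*1/121*1/122)) = -178/40401 - 14640/(-1/7381) = -178/40401 - 14640*(-7381) = -178/40401 + 108057840 = 4365644793662/40401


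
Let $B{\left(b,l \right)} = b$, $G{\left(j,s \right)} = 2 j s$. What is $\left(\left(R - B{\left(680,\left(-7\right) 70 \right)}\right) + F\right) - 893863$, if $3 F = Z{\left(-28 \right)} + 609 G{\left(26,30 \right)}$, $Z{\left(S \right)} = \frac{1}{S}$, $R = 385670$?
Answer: $- \frac{16144213}{84} \approx -1.9219 \cdot 10^{5}$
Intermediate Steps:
$G{\left(j,s \right)} = 2 j s$
$F = \frac{26601119}{84}$ ($F = \frac{\frac{1}{-28} + 609 \cdot 2 \cdot 26 \cdot 30}{3} = \frac{- \frac{1}{28} + 609 \cdot 1560}{3} = \frac{- \frac{1}{28} + 950040}{3} = \frac{1}{3} \cdot \frac{26601119}{28} = \frac{26601119}{84} \approx 3.1668 \cdot 10^{5}$)
$\left(\left(R - B{\left(680,\left(-7\right) 70 \right)}\right) + F\right) - 893863 = \left(\left(385670 - 680\right) + \frac{26601119}{84}\right) - 893863 = \left(384990 + \frac{26601119}{84}\right) - 893863 = \frac{58940279}{84} - 893863 = - \frac{16144213}{84}$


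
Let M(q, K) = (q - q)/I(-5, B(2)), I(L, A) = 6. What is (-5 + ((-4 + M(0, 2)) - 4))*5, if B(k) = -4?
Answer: -65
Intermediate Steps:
M(q, K) = 0 (M(q, K) = (q - q)/6 = 0*(⅙) = 0)
(-5 + ((-4 + M(0, 2)) - 4))*5 = (-5 + ((-4 + 0) - 4))*5 = (-5 + (-4 - 4))*5 = (-5 - 8)*5 = -13*5 = -65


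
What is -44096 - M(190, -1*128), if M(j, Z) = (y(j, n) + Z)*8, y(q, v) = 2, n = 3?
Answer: -43088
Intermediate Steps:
M(j, Z) = 16 + 8*Z (M(j, Z) = (2 + Z)*8 = 16 + 8*Z)
-44096 - M(190, -1*128) = -44096 - (16 + 8*(-1*128)) = -44096 - (16 + 8*(-128)) = -44096 - (16 - 1024) = -44096 - 1*(-1008) = -44096 + 1008 = -43088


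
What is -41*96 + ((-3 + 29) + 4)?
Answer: -3906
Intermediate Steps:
-41*96 + ((-3 + 29) + 4) = -3936 + (26 + 4) = -3936 + 30 = -3906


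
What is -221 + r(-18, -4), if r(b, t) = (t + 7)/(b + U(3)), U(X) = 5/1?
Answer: -2876/13 ≈ -221.23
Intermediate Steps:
U(X) = 5 (U(X) = 5*1 = 5)
r(b, t) = (7 + t)/(5 + b) (r(b, t) = (t + 7)/(b + 5) = (7 + t)/(5 + b))
-221 + r(-18, -4) = -221 + (7 - 4)/(5 - 18) = -221 + 3/(-13) = -221 - 1/13*3 = -221 - 3/13 = -2876/13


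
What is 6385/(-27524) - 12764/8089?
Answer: -402964601/222641636 ≈ -1.8099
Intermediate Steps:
6385/(-27524) - 12764/8089 = 6385*(-1/27524) - 12764*1/8089 = -6385/27524 - 12764/8089 = -402964601/222641636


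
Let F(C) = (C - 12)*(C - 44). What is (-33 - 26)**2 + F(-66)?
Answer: 12061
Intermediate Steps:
F(C) = (-44 + C)*(-12 + C) (F(C) = (-12 + C)*(-44 + C) = (-44 + C)*(-12 + C))
(-33 - 26)**2 + F(-66) = (-33 - 26)**2 + (528 + (-66)**2 - 56*(-66)) = (-59)**2 + (528 + 4356 + 3696) = 3481 + 8580 = 12061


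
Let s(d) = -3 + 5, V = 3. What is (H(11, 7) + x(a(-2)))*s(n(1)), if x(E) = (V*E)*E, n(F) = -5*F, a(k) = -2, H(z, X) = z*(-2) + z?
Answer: 2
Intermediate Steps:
H(z, X) = -z (H(z, X) = -2*z + z = -z)
x(E) = 3*E² (x(E) = (3*E)*E = 3*E²)
s(d) = 2
(H(11, 7) + x(a(-2)))*s(n(1)) = (-1*11 + 3*(-2)²)*2 = (-11 + 3*4)*2 = (-11 + 12)*2 = 1*2 = 2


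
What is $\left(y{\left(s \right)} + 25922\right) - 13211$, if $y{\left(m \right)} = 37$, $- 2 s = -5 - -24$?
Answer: $12748$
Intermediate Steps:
$s = - \frac{19}{2}$ ($s = - \frac{-5 - -24}{2} = - \frac{-5 + 24}{2} = \left(- \frac{1}{2}\right) 19 = - \frac{19}{2} \approx -9.5$)
$\left(y{\left(s \right)} + 25922\right) - 13211 = \left(37 + 25922\right) - 13211 = 25959 - 13211 = 12748$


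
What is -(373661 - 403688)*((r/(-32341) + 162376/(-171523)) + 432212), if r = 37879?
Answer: 71991702614312013141/5547225343 ≈ 1.2978e+10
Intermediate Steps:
-(373661 - 403688)*((r/(-32341) + 162376/(-171523)) + 432212) = -(373661 - 403688)*((37879/(-32341) + 162376/(-171523)) + 432212) = -(-30027)*((37879*(-1/32341) + 162376*(-1/171523)) + 432212) = -(-30027)*((-37879/32341 - 162376/171523) + 432212) = -(-30027)*(-11748521933/5547225343 + 432212) = -(-30027)*2397565611426783/5547225343 = -1*(-71991702614312013141/5547225343) = 71991702614312013141/5547225343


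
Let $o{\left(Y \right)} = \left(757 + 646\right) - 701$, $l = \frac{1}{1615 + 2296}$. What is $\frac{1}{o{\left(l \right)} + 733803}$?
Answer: $\frac{1}{734505} \approx 1.3615 \cdot 10^{-6}$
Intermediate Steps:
$l = \frac{1}{3911} \approx 0.00025569$
$o{\left(Y \right)} = 702$ ($o{\left(Y \right)} = 1403 - 701 = 702$)
$\frac{1}{o{\left(l \right)} + 733803} = \frac{1}{702 + 733803} = \frac{1}{734505}$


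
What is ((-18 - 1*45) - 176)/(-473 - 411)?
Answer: 239/884 ≈ 0.27036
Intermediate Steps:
((-18 - 1*45) - 176)/(-473 - 411) = ((-18 - 45) - 176)/(-884) = (-63 - 176)*(-1/884) = -239*(-1/884) = 239/884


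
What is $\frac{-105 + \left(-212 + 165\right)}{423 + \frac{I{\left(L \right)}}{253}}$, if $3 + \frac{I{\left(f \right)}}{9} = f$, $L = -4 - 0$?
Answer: $- \frac{9614}{26739} \approx -0.35955$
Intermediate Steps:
$L = -4$ ($L = -4 + 0 = -4$)
$I{\left(f \right)} = -27 + 9 f$
$\frac{-105 + \left(-212 + 165\right)}{423 + \frac{I{\left(L \right)}}{253}} = \frac{-105 + \left(-212 + 165\right)}{423 + \frac{-27 + 9 \left(-4\right)}{253}} = \frac{-105 - 47}{423 + \left(-27 - 36\right) \frac{1}{253}} = - \frac{152}{423 - \frac{63}{253}} = - \frac{152}{\frac{106956}{253}} = \left(-152\right) \frac{253}{106956} = - \frac{9614}{26739}$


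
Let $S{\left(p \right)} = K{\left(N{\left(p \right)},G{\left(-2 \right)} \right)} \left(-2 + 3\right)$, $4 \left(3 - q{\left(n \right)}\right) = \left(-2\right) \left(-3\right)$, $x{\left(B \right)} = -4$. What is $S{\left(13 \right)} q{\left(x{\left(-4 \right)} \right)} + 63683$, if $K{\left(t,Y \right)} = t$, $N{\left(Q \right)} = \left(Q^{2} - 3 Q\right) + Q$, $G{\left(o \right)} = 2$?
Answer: $\frac{127795}{2} \approx 63898.0$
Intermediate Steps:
$N{\left(Q \right)} = Q^{2} - 2 Q$
$q{\left(n \right)} = \frac{3}{2}$ ($q{\left(n \right)} = 3 - \frac{\left(-2\right) \left(-3\right)}{4} = 3 - \frac{3}{2} = \frac{3}{2}$)
$S{\left(p \right)} = p \left(-2 + p\right)$ ($S{\left(p \right)} = p \left(-2 + p\right) \left(-2 + 3\right) = p \left(-2 + p\right) 1 = p \left(-2 + p\right)$)
$S{\left(13 \right)} q{\left(x{\left(-4 \right)} \right)} + 63683 = 13 \left(-2 + 13\right) \frac{3}{2} + 63683 = 13 \cdot 11 \cdot \frac{3}{2} + 63683 = 143 \cdot \frac{3}{2} + 63683 = \frac{429}{2} + 63683 = \frac{127795}{2}$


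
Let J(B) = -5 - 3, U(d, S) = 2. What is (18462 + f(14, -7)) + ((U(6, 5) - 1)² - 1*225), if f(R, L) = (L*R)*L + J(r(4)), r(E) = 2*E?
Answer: 18916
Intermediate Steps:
J(B) = -8
f(R, L) = -8 + R*L² (f(R, L) = (L*R)*L - 8 = R*L² - 8 = -8 + R*L²)
(18462 + f(14, -7)) + ((U(6, 5) - 1)² - 1*225) = (18462 + (-8 + 14*(-7)²)) + ((2 - 1)² - 1*225) = (18462 + (-8 + 14*49)) + (1² - 225) = (18462 + (-8 + 686)) + (1 - 225) = (18462 + 678) - 224 = 19140 - 224 = 18916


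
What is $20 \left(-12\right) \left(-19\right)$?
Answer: $4560$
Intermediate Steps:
$20 \left(-12\right) \left(-19\right) = \left(-240\right) \left(-19\right) = 4560$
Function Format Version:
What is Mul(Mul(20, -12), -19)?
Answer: 4560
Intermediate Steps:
Mul(Mul(20, -12), -19) = Mul(-240, -19) = 4560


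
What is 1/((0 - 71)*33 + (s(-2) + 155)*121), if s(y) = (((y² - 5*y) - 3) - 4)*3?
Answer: 1/18953 ≈ 5.2762e-5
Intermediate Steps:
s(y) = -21 - 15*y + 3*y² (s(y) = ((-3 + y² - 5*y) - 4)*3 = (-7 + y² - 5*y)*3 = -21 - 15*y + 3*y²)
1/((0 - 71)*33 + (s(-2) + 155)*121) = 1/((0 - 71)*33 + ((-21 - 15*(-2) + 3*(-2)²) + 155)*121) = 1/(-71*33 + ((-21 + 30 + 3*4) + 155)*121) = 1/(-2343 + ((-21 + 30 + 12) + 155)*121) = 1/(-2343 + (21 + 155)*121) = 1/(-2343 + 176*121) = 1/(-2343 + 21296) = 1/18953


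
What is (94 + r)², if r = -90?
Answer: 16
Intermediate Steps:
(94 + r)² = (94 - 90)² = 4² = 16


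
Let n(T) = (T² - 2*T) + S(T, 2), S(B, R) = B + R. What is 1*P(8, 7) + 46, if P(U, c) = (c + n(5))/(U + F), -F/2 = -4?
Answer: 765/16 ≈ 47.813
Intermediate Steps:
n(T) = 2 + T² - T (n(T) = (T² - 2*T) + (T + 2) = (T² - 2*T) + (2 + T) = 2 + T² - T)
F = 8 (F = -2*(-4) = 8)
P(U, c) = (22 + c)/(8 + U) (P(U, c) = (c + (2 + 5² - 1*5))/(U + 8) = (c + (2 + 25 - 5))/(8 + U) = (c + 22)/(8 + U) = (22 + c)/(8 + U))
1*P(8, 7) + 46 = 1*((22 + 7)/(8 + 8)) + 46 = 1*(29/16) + 46 = 29/16 + 46 = 765/16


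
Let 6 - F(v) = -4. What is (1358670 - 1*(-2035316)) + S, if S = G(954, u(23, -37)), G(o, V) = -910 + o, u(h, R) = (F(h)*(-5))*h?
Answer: 3394030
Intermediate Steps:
F(v) = 10 (F(v) = 6 - 1*(-4) = 6 + 4 = 10)
u(h, R) = -50*h (u(h, R) = (10*(-5))*h = -50*h)
S = 44 (S = -910 + 954 = 44)
(1358670 - 1*(-2035316)) + S = (1358670 - 1*(-2035316)) + 44 = (1358670 + 2035316) + 44 = 3393986 + 44 = 3394030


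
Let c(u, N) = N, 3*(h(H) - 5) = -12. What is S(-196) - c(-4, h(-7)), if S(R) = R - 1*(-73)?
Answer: -124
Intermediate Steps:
h(H) = 1 (h(H) = 5 + (1/3)*(-12) = 5 - 4 = 1)
S(R) = 73 + R (S(R) = R + 73 = 73 + R)
S(-196) - c(-4, h(-7)) = (73 - 196) - 1*1 = -123 - 1 = -124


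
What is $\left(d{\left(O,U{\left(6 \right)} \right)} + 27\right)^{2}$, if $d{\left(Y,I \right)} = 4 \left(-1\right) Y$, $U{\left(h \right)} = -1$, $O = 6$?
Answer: $9$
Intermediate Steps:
$d{\left(Y,I \right)} = - 4 Y$
$\left(d{\left(O,U{\left(6 \right)} \right)} + 27\right)^{2} = \left(\left(-4\right) 6 + 27\right)^{2} = \left(-24 + 27\right)^{2} = 3^{2} = 9$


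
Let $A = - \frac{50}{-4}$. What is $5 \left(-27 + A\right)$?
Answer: $- \frac{145}{2} \approx -72.5$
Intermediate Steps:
$A = \frac{25}{2}$ ($A = - \frac{50 \left(-1\right)}{4} = \left(-1\right) \left(- \frac{25}{2}\right) = \frac{25}{2} \approx 12.5$)
$5 \left(-27 + A\right) = 5 \left(-27 + \frac{25}{2}\right) = 5 \left(- \frac{29}{2}\right) = - \frac{145}{2}$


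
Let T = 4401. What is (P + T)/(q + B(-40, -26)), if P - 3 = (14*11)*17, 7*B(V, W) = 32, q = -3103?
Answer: -49154/21689 ≈ -2.2663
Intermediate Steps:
B(V, W) = 32/7 (B(V, W) = (⅐)*32 = 32/7)
P = 2621 (P = 3 + (14*11)*17 = 3 + 154*17 = 3 + 2618 = 2621)
(P + T)/(q + B(-40, -26)) = (2621 + 4401)/(-3103 + 32/7) = 7022/(-21689/7) = 7022*(-7/21689) = -49154/21689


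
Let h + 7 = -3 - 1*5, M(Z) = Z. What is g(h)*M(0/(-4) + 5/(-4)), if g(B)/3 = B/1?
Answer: 225/4 ≈ 56.250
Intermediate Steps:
h = -15 (h = -7 + (-3 - 1*5) = -7 + (-3 - 5) = -7 - 8 = -15)
g(B) = 3*B (g(B) = 3*(B/1) = 3*(B*1) = 3*B)
g(h)*M(0/(-4) + 5/(-4)) = (3*(-15))*(0/(-4) + 5/(-4)) = -45*(0*(-¼) + 5*(-¼)) = -45*(0 - 5/4) = -45*(-5/4) = 225/4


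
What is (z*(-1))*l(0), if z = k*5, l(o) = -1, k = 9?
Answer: 45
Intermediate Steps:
z = 45 (z = 9*5 = 45)
(z*(-1))*l(0) = (45*(-1))*(-1) = -45*(-1) = 45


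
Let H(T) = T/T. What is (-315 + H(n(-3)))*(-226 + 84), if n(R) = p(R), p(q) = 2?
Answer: 44588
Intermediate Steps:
n(R) = 2
H(T) = 1
(-315 + H(n(-3)))*(-226 + 84) = (-315 + 1)*(-226 + 84) = -314*(-142) = 44588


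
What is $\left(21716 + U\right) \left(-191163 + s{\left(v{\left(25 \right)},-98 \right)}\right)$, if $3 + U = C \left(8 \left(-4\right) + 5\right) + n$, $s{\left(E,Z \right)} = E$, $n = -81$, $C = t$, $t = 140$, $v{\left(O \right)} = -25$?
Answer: $-3413088176$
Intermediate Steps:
$C = 140$
$U = -3864$ ($U = -3 + \left(140 \left(8 \left(-4\right) + 5\right) - 81\right) = -3 + \left(140 \left(-32 + 5\right) - 81\right) = -3 + \left(140 \left(-27\right) - 81\right) = -3 - 3861 = -3864$)
$\left(21716 + U\right) \left(-191163 + s{\left(v{\left(25 \right)},-98 \right)}\right) = \left(21716 - 3864\right) \left(-191163 - 25\right) = 17852 \left(-191188\right) = -3413088176$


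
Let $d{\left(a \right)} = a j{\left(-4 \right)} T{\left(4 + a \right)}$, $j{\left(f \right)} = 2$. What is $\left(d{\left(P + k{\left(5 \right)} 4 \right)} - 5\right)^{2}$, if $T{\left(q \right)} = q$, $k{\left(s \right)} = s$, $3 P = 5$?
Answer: $\frac{99301225}{81} \approx 1.2259 \cdot 10^{6}$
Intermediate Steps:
$P = \frac{5}{3}$ ($P = \frac{1}{3} \cdot 5 = \frac{5}{3} \approx 1.6667$)
$d{\left(a \right)} = 2 a \left(4 + a\right)$ ($d{\left(a \right)} = a 2 \left(4 + a\right) = 2 a \left(4 + a\right)$)
$\left(d{\left(P + k{\left(5 \right)} 4 \right)} - 5\right)^{2} = \left(2 \left(\frac{5}{3} + 5 \cdot 4\right) \left(4 + \left(\frac{5}{3} + 5 \cdot 4\right)\right) - 5\right)^{2} = \left(2 \left(\frac{5}{3} + 20\right) \left(4 + \left(\frac{5}{3} + 20\right)\right) - 5\right)^{2} = \left(2 \cdot \frac{65}{3} \left(4 + \frac{65}{3}\right) - 5\right)^{2} = \left(2 \cdot \frac{65}{3} \cdot \frac{77}{3} - 5\right)^{2} = \left(\frac{10010}{9} - 5\right)^{2} = \left(\frac{9965}{9}\right)^{2} = \frac{99301225}{81}$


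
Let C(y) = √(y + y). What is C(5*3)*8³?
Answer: 512*√30 ≈ 2804.3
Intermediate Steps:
C(y) = √2*√y (C(y) = √(2*y) = √2*√y)
C(5*3)*8³ = (√2*√(5*3))*8³ = (√2*√15)*512 = √30*512 = 512*√30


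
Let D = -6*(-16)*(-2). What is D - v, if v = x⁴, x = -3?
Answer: -273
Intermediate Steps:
D = -192 (D = 96*(-2) = -192)
v = 81 (v = (-3)⁴ = 81)
D - v = -192 - 1*81 = -192 - 81 = -273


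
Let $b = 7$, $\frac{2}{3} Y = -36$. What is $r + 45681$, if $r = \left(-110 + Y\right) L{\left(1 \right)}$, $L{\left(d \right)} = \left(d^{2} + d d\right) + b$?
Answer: $44205$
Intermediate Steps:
$Y = -54$ ($Y = \frac{3}{2} \left(-36\right) = -54$)
$L{\left(d \right)} = 7 + 2 d^{2}$ ($L{\left(d \right)} = \left(d^{2} + d d\right) + 7 = \left(d^{2} + d^{2}\right) + 7 = 2 d^{2} + 7 = 7 + 2 d^{2}$)
$r = -1476$ ($r = \left(-110 - 54\right) \left(7 + 2 \cdot 1^{2}\right) = - 164 \left(7 + 2 \cdot 1\right) = - 164 \left(7 + 2\right) = \left(-164\right) 9 = -1476$)
$r + 45681 = -1476 + 45681 = 44205$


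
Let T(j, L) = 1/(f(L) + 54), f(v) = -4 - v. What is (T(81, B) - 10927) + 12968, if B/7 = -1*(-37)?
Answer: 426568/209 ≈ 2041.0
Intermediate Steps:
B = 259 (B = 7*(-1*(-37)) = 7*37 = 259)
T(j, L) = 1/(50 - L) (T(j, L) = 1/((-4 - L) + 54) = 1/(50 - L))
(T(81, B) - 10927) + 12968 = (-1/(-50 + 259) - 10927) + 12968 = (-1/209 - 10927) + 12968 = -2283744/209 + 12968 = 426568/209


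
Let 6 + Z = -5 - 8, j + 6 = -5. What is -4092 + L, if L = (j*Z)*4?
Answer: -3256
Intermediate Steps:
j = -11 (j = -6 - 5 = -11)
Z = -19 (Z = -6 + (-5 - 8) = -6 - 13 = -19)
L = 836 (L = -11*(-19)*4 = 209*4 = 836)
-4092 + L = -4092 + 836 = -3256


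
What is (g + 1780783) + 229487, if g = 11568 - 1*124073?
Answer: 1897765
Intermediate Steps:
g = -112505 (g = 11568 - 124073 = -112505)
(g + 1780783) + 229487 = (-112505 + 1780783) + 229487 = 1668278 + 229487 = 1897765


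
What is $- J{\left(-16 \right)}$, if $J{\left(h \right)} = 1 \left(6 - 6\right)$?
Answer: $0$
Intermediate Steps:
$J{\left(h \right)} = 0$ ($J{\left(h \right)} = 1 \cdot 0 = 0$)
$- J{\left(-16 \right)} = \left(-1\right) 0 = 0$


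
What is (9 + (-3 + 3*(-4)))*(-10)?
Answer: 60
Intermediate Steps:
(9 + (-3 + 3*(-4)))*(-10) = (9 + (-3 - 12))*(-10) = (9 - 15)*(-10) = -6*(-10) = 60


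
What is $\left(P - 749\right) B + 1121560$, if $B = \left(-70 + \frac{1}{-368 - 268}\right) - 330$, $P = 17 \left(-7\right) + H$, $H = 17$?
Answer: $\frac{929807411}{636} \approx 1.462 \cdot 10^{6}$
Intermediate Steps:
$P = -102$ ($P = 17 \left(-7\right) + 17 = -119 + 17 = -102$)
$B = - \frac{254401}{636}$ ($B = \left(-70 + \frac{1}{-636}\right) - 330 = \left(-70 - \frac{1}{636}\right) - 330 = - \frac{44521}{636} - 330 = - \frac{254401}{636} \approx -400.0$)
$\left(P - 749\right) B + 1121560 = \left(-102 - 749\right) \left(- \frac{254401}{636}\right) + 1121560 = \left(-851\right) \left(- \frac{254401}{636}\right) + 1121560 = \frac{216495251}{636} + 1121560 = \frac{929807411}{636}$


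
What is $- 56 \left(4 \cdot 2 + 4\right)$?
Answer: $-672$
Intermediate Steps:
$- 56 \left(4 \cdot 2 + 4\right) = - 56 \left(8 + 4\right) = \left(-56\right) 12 = -672$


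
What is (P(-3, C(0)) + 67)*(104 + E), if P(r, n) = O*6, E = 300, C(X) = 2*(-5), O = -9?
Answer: 5252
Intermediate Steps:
C(X) = -10
P(r, n) = -54 (P(r, n) = -9*6 = -54)
(P(-3, C(0)) + 67)*(104 + E) = (-54 + 67)*(104 + 300) = 13*404 = 5252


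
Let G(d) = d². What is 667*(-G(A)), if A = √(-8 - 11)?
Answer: 12673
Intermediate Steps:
A = I*√19 (A = √(-19) = I*√19 ≈ 4.3589*I)
667*(-G(A)) = 667*(-(I*√19)²) = 667*(-1*(-19)) = 667*19 = 12673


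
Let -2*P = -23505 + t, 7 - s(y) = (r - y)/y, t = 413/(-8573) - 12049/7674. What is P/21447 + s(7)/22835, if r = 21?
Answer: 7065603696167171/12887900593695396 ≈ 0.54823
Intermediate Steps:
t = -106465439/65789202 (t = 413*(-1/8573) - 12049*1/7674 = -413/8573 - 12049/7674 = -106465439/65789202 ≈ -1.6183)
s(y) = 7 - (21 - y)/y
P = 1546481658449/131578404 (P = -(-23505 - 106465439/65789202)/2 = -½*(-1546481658449/65789202) = 1546481658449/131578404 ≈ 11753.)
P/21447 + s(7)/22835 = (1546481658449/131578404)/21447 + (8 - 21/7)/22835 = (1546481658449/131578404)*(1/21447) + (8 - 21*⅐)*(1/22835) = 1546481658449/2821962030588 + (8 - 3)*(1/22835) = 1546481658449/2821962030588 + 5*(1/22835) = 1546481658449/2821962030588 + 1/4567 = 7065603696167171/12887900593695396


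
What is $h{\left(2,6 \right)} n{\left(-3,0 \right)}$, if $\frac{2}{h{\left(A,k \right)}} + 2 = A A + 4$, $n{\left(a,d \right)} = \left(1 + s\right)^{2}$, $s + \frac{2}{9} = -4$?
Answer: $\frac{841}{243} \approx 3.4609$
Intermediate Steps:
$s = - \frac{38}{9}$ ($s = - \frac{2}{9} - 4 = - \frac{38}{9} \approx -4.2222$)
$n{\left(a,d \right)} = \frac{841}{81}$ ($n{\left(a,d \right)} = \left(1 - \frac{38}{9}\right)^{2} = \left(- \frac{29}{9}\right)^{2} = \frac{841}{81}$)
$h{\left(A,k \right)} = \frac{2}{2 + A^{2}}$ ($h{\left(A,k \right)} = \frac{2}{-2 + \left(A A + 4\right)} = \frac{2}{-2 + \left(A^{2} + 4\right)} = \frac{2}{-2 + \left(4 + A^{2}\right)} = \frac{2}{2 + A^{2}}$)
$h{\left(2,6 \right)} n{\left(-3,0 \right)} = \frac{2}{2 + 2^{2}} \cdot \frac{841}{81} = \frac{2}{2 + 4} \cdot \frac{841}{81} = \frac{2}{6} \cdot \frac{841}{81} = 2 \cdot \frac{1}{6} \cdot \frac{841}{81} = \frac{1}{3} \cdot \frac{841}{81} = \frac{841}{243}$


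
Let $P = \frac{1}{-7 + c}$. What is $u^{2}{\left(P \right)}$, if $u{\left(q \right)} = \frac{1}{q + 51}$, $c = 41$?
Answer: $\frac{1156}{3010225} \approx 0.00038402$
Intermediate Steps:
$P = \frac{1}{34}$ ($P = \frac{1}{-7 + 41} = \frac{1}{34} \approx 0.029412$)
$u{\left(q \right)} = \frac{1}{51 + q}$
$u^{2}{\left(P \right)} = \left(\frac{1}{51 + \frac{1}{34}}\right)^{2} = \left(\frac{1}{\frac{1735}{34}}\right)^{2} = \left(\frac{34}{1735}\right)^{2} = \frac{1156}{3010225}$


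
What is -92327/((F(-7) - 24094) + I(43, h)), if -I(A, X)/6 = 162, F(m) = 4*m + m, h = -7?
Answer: 92327/25101 ≈ 3.6782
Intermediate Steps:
F(m) = 5*m
I(A, X) = -972 (I(A, X) = -6*162 = -972)
-92327/((F(-7) - 24094) + I(43, h)) = -92327/((5*(-7) - 24094) - 972) = -92327/((-35 - 24094) - 972) = -92327/(-24129 - 972) = -92327/(-25101) = -92327*(-1/25101) = 92327/25101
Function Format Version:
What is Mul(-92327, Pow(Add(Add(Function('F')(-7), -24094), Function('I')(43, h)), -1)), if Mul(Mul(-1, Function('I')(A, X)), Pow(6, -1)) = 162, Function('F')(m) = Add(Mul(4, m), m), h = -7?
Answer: Rational(92327, 25101) ≈ 3.6782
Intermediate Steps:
Function('F')(m) = Mul(5, m)
Function('I')(A, X) = -972 (Function('I')(A, X) = Mul(-6, 162) = -972)
Mul(-92327, Pow(Add(Add(Function('F')(-7), -24094), Function('I')(43, h)), -1)) = Mul(-92327, Pow(Add(Add(Mul(5, -7), -24094), -972), -1)) = Mul(-92327, Pow(Add(Add(-35, -24094), -972), -1)) = Mul(-92327, Pow(Add(-24129, -972), -1)) = Mul(-92327, Pow(-25101, -1)) = Mul(-92327, Rational(-1, 25101)) = Rational(92327, 25101)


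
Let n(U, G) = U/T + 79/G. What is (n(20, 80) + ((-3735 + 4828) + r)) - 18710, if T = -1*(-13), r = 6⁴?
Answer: -16971213/1040 ≈ -16318.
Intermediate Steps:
r = 1296
T = 13
n(U, G) = 79/G + U/13 (n(U, G) = U/13 + 79/G = 79/G + U/13)
(n(20, 80) + ((-3735 + 4828) + r)) - 18710 = ((79/80 + (1/13)*20) + ((-3735 + 4828) + 1296)) - 18710 = ((79*(1/80) + 20/13) + (1093 + 1296)) - 18710 = ((79/80 + 20/13) + 2389) - 18710 = (2627/1040 + 2389) - 18710 = 2487187/1040 - 18710 = -16971213/1040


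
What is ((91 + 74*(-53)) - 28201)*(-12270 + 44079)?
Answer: -1018905888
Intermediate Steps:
((91 + 74*(-53)) - 28201)*(-12270 + 44079) = ((91 - 3922) - 28201)*31809 = (-3831 - 28201)*31809 = -32032*31809 = -1018905888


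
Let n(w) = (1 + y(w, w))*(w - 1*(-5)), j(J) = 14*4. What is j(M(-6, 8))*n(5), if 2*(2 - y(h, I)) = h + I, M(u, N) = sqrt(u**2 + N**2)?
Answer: -1120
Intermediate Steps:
M(u, N) = sqrt(N**2 + u**2)
j(J) = 56
y(h, I) = 2 - I/2 - h/2 (y(h, I) = 2 - (h + I)/2 = 2 - (I + h)/2 = 2 + (-I/2 - h/2) = 2 - I/2 - h/2)
n(w) = (3 - w)*(5 + w) (n(w) = (1 + (2 - w/2 - w/2))*(w - 1*(-5)) = (1 + (2 - w))*(w + 5) = (3 - w)*(5 + w))
j(M(-6, 8))*n(5) = 56*(15 - 1*5**2 - 2*5) = 56*(15 - 1*25 - 10) = 56*(15 - 25 - 10) = 56*(-20) = -1120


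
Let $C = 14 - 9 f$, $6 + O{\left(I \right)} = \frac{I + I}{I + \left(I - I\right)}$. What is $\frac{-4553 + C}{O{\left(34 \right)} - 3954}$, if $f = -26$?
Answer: $\frac{4305}{3958} \approx 1.0877$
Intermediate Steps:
$O{\left(I \right)} = -4$ ($O{\left(I \right)} = -6 + \frac{I + I}{I + \left(I - I\right)} = -6 + \frac{2 I}{I + 0} = -6 + \frac{2 I}{I} = -6 + 2 = -4$)
$C = 248$ ($C = 14 - -234 = 14 + 234 = 248$)
$\frac{-4553 + C}{O{\left(34 \right)} - 3954} = \frac{-4553 + 248}{-4 - 3954} = - \frac{4305}{-3958} = \left(-4305\right) \left(- \frac{1}{3958}\right) = \frac{4305}{3958}$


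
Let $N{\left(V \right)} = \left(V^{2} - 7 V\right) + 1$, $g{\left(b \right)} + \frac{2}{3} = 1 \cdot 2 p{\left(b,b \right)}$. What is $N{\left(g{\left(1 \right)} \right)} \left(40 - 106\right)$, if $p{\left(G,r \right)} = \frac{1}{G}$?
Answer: $\frac{1298}{3} \approx 432.67$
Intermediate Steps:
$g{\left(b \right)} = - \frac{2}{3} + \frac{2}{b}$ ($g{\left(b \right)} = - \frac{2}{3} + \frac{1 \cdot 2}{b} = - \frac{2}{3} + \frac{2}{b}$)
$N{\left(V \right)} = 1 + V^{2} - 7 V$
$N{\left(g{\left(1 \right)} \right)} \left(40 - 106\right) = \left(1 + \left(- \frac{2}{3} + \frac{2}{1}\right)^{2} - 7 \left(- \frac{2}{3} + \frac{2}{1}\right)\right) \left(40 - 106\right) = \left(1 + \left(- \frac{2}{3} + 2 \cdot 1\right)^{2} - 7 \left(- \frac{2}{3} + 2 \cdot 1\right)\right) \left(-66\right) = \left(1 + \left(- \frac{2}{3} + 2\right)^{2} - 7 \left(- \frac{2}{3} + 2\right)\right) \left(-66\right) = \left(1 + \left(\frac{4}{3}\right)^{2} - \frac{28}{3}\right) \left(-66\right) = \left(1 + \frac{16}{9} - \frac{28}{3}\right) \left(-66\right) = \left(- \frac{59}{9}\right) \left(-66\right) = \frac{1298}{3}$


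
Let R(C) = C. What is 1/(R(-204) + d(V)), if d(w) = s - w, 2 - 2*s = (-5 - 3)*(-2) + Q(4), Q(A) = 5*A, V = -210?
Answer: -1/11 ≈ -0.090909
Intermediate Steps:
s = -17 (s = 1 - ((-5 - 3)*(-2) + 5*4)/2 = 1 - (-8*(-2) + 20)/2 = 1 - (16 + 20)/2 = 1 - ½*36 = 1 - 18 = -17)
d(w) = -17 - w
1/(R(-204) + d(V)) = 1/(-204 + (-17 - 1*(-210))) = 1/(-204 + (-17 + 210)) = 1/(-204 + 193) = 1/(-11) = -1/11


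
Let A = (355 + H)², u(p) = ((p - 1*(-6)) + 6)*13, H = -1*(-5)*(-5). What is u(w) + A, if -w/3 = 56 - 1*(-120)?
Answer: 102192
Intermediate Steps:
H = -25 (H = 5*(-5) = -25)
w = -528 (w = -3*(56 - 1*(-120)) = -3*(56 + 120) = -3*176 = -528)
u(p) = 156 + 13*p (u(p) = ((p + 6) + 6)*13 = ((6 + p) + 6)*13 = (12 + p)*13 = 156 + 13*p)
A = 108900 (A = (355 - 25)² = 330² = 108900)
u(w) + A = (156 + 13*(-528)) + 108900 = (156 - 6864) + 108900 = -6708 + 108900 = 102192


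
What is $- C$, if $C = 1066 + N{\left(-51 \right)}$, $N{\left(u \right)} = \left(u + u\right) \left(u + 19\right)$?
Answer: $-4330$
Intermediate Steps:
$N{\left(u \right)} = 2 u \left(19 + u\right)$
$C = 4330$ ($C = 1066 + 2 \left(-51\right) \left(19 - 51\right) = 1066 + 2 \left(-51\right) \left(-32\right) = 1066 + 3264 = 4330$)
$- C = \left(-1\right) 4330 = -4330$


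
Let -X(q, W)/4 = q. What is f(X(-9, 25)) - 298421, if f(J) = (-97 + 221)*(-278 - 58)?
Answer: -340085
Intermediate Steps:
X(q, W) = -4*q
f(J) = -41664 (f(J) = 124*(-336) = -41664)
f(X(-9, 25)) - 298421 = -41664 - 298421 = -340085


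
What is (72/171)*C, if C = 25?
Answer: 200/19 ≈ 10.526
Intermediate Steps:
(72/171)*C = (72/171)*25 = (72*(1/171))*25 = (8/19)*25 = 200/19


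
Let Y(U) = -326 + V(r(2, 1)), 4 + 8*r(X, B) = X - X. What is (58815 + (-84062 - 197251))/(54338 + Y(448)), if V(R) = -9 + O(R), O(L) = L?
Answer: -444996/108005 ≈ -4.1201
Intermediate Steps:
r(X, B) = -½ (r(X, B) = -½ + (X - X)/8 = -½ + (⅛)*0 = -½ + 0 = -½)
V(R) = -9 + R
Y(U) = -671/2 (Y(U) = -326 + (-9 - ½) = -326 - 19/2 = -671/2)
(58815 + (-84062 - 197251))/(54338 + Y(448)) = (58815 + (-84062 - 197251))/(54338 - 671/2) = (58815 - 281313)/(108005/2) = -222498*2/108005 = -444996/108005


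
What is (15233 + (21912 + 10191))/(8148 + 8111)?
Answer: 47336/16259 ≈ 2.9114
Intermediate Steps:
(15233 + (21912 + 10191))/(8148 + 8111) = (15233 + 32103)/16259 = 47336*(1/16259) = 47336/16259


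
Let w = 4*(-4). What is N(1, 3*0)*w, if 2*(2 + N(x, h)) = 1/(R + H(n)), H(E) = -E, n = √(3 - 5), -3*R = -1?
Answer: 8*(I + 12*√2)/(I + 3*√2) ≈ 30.737 - 5.3591*I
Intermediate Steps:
R = ⅓ (R = -⅓*(-1) = ⅓ ≈ 0.33333)
n = I*√2 (n = √(-2) = I*√2 ≈ 1.4142*I)
w = -16
N(x, h) = -2 + 1/(2*(⅓ - I*√2))
N(1, 3*0)*w = (-73/38 + 9*I*√2/38)*(-16) = 584/19 - 72*I*√2/19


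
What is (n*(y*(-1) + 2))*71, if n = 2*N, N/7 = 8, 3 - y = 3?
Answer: 15904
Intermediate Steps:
y = 0 (y = 3 - 1*3 = 3 - 3 = 0)
N = 56 (N = 7*8 = 56)
n = 112 (n = 2*56 = 112)
(n*(y*(-1) + 2))*71 = (112*(0*(-1) + 2))*71 = (112*(0 + 2))*71 = (112*2)*71 = 224*71 = 15904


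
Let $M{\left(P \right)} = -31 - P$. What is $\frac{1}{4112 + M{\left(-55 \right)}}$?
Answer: $\frac{1}{4136} \approx 0.00024178$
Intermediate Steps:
$\frac{1}{4112 + M{\left(-55 \right)}} = \frac{1}{4112 - -24} = \frac{1}{4112 + \left(-31 + 55\right)} = \frac{1}{4112 + 24} = \frac{1}{4136}$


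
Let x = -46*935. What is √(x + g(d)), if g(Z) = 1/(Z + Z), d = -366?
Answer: 5611*I*√183/366 ≈ 207.39*I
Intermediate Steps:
x = -43010
g(Z) = 1/(2*Z)
√(x + g(d)) = √(-43010 + (½)/(-366)) = √(-43010 + (½)*(-1/366)) = √(-43010 - 1/732) = √(-31483321/732) = 5611*I*√183/366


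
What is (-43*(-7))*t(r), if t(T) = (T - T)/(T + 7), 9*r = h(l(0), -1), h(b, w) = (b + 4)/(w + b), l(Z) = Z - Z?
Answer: 0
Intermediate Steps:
l(Z) = 0
h(b, w) = (4 + b)/(b + w)
r = -4/9 (r = ((4 + 0)/(0 - 1))/9 = (4/(-1))/9 = (-1*4)/9 = (⅑)*(-4) = -4/9 ≈ -0.44444)
t(T) = 0 (t(T) = 0/(7 + T) = 0)
(-43*(-7))*t(r) = -43*(-7)*0 = 301*0 = 0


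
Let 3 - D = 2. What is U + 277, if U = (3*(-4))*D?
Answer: 265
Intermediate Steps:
D = 1 (D = 3 - 1*2 = 3 - 2 = 1)
U = -12 (U = (3*(-4))*1 = -12*1 = -12)
U + 277 = -12 + 277 = 265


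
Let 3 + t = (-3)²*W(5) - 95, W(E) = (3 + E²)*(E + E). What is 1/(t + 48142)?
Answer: 1/50564 ≈ 1.9777e-5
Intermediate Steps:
W(E) = 2*E*(3 + E²) (W(E) = (3 + E²)*(2*E) = 2*E*(3 + E²))
t = 2422 (t = -3 + ((-3)²*(2*5*(3 + 5²)) - 95) = -3 + (9*(2*5*(3 + 25)) - 95) = -3 + (9*(2*5*28) - 95) = -3 + (9*280 - 95) = -3 + (2520 - 95) = -3 + 2425 = 2422)
1/(t + 48142) = 1/(2422 + 48142) = 1/50564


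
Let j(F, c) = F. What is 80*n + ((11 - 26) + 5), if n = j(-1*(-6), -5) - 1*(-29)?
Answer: 2790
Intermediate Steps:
n = 35 (n = -1*(-6) - 1*(-29) = 6 + 29 = 35)
80*n + ((11 - 26) + 5) = 80*35 + ((11 - 26) + 5) = 2800 + (-15 + 5) = 2800 - 10 = 2790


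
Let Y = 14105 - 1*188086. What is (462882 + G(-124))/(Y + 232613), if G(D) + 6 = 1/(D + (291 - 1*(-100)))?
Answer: 123587893/15654744 ≈ 7.8946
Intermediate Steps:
Y = -173981 (Y = 14105 - 188086 = -173981)
G(D) = -6 + 1/(391 + D) (G(D) = -6 + 1/(D + (291 - 1*(-100))) = -6 + 1/(D + (291 + 100)) = -6 + 1/(D + 391) = -6 + 1/(391 + D))
(462882 + G(-124))/(Y + 232613) = (462882 + (-2345 - 6*(-124))/(391 - 124))/(-173981 + 232613) = (462882 + (-2345 + 744)/267)/58632 = (462882 + (1/267)*(-1601))*(1/58632) = (462882 - 1601/267)*(1/58632) = (123587893/267)*(1/58632) = 123587893/15654744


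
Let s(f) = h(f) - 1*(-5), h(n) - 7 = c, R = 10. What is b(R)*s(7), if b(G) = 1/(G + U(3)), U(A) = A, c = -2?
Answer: 10/13 ≈ 0.76923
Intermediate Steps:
h(n) = 5 (h(n) = 7 - 2 = 5)
b(G) = 1/(3 + G) (b(G) = 1/(G + 3) = 1/(3 + G))
s(f) = 10 (s(f) = 5 - 1*(-5) = 5 + 5 = 10)
b(R)*s(7) = 10/(3 + 10) = 10/13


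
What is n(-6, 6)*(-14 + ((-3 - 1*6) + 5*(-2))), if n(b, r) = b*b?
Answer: -1188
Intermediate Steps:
n(b, r) = b²
n(-6, 6)*(-14 + ((-3 - 1*6) + 5*(-2))) = (-6)²*(-14 + ((-3 - 1*6) + 5*(-2))) = 36*(-14 + ((-3 - 6) - 10)) = 36*(-14 + (-9 - 10)) = 36*(-14 - 19) = 36*(-33) = -1188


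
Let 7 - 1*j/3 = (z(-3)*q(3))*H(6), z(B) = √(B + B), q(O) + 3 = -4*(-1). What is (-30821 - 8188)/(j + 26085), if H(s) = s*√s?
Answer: -56576053/37863050 - 117027*I/18931525 ≈ -1.4942 - 0.0061816*I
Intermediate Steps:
q(O) = 1 (q(O) = -3 - 4*(-1) = -3 + 4 = 1)
z(B) = √2*√B (z(B) = √(2*B) = √2*√B)
H(s) = s^(3/2)
j = 21 - 108*I (j = 21 - 3*(√2*√(-3))*1*6^(3/2) = 21 - 3*(√2*(I*√3))*1*6*√6 = 21 - 3*(I*√6)*1*6*√6 = 21 - 3*I*√6*6*√6 = 21 - 108*I ≈ 21.0 - 108.0*I)
(-30821 - 8188)/(j + 26085) = (-30821 - 8188)/((21 - 108*I) + 26085) = -39009*(26106 + 108*I)/681534900 = -13003*(26106 + 108*I)/227178300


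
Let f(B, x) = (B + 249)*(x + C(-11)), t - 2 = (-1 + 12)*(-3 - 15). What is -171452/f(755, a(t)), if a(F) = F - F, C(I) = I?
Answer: 42863/2761 ≈ 15.524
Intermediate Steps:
t = -196 (t = 2 + (-1 + 12)*(-3 - 15) = 2 + 11*(-18) = 2 - 198 = -196)
a(F) = 0
f(B, x) = (-11 + x)*(249 + B) (f(B, x) = (B + 249)*(x - 11) = (249 + B)*(-11 + x) = (-11 + x)*(249 + B))
-171452/f(755, a(t)) = -171452/(-2739 - 11*755 + 249*0 + 755*0) = -171452/(-2739 - 8305 + 0 + 0) = -171452/(-11044) = -171452*(-1/11044) = 42863/2761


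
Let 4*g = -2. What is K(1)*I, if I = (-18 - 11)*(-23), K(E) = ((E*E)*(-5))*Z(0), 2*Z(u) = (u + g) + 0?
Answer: 3335/4 ≈ 833.75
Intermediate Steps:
g = -1/2 (g = (1/4)*(-2) = -1/2 ≈ -0.50000)
Z(u) = -1/4 + u/2 (Z(u) = ((u - 1/2) + 0)/2 = ((-1/2 + u) + 0)/2 = (-1/2 + u)/2 = -1/4 + u/2)
K(E) = 5*E**2/4 (K(E) = ((E*E)*(-5))*(-1/4 + (1/2)*0) = (E**2*(-5))*(-1/4 + 0) = -5*E**2*(-1/4) = 5*E**2/4)
I = 667 (I = -29*(-23) = 667)
K(1)*I = ((5/4)*1**2)*667 = ((5/4)*1)*667 = (5/4)*667 = 3335/4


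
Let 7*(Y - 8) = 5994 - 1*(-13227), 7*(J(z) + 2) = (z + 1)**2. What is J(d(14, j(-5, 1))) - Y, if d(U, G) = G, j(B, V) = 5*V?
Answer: -19255/7 ≈ -2750.7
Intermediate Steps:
J(z) = -2 + (1 + z)**2/7 (J(z) = -2 + (z + 1)**2/7 = -2 + (1 + z)**2/7)
Y = 19277/7 (Y = 8 + (5994 - 1*(-13227))/7 = 8 + (5994 + 13227)/7 = 8 + (1/7)*19221 = 8 + 19221/7 = 19277/7 ≈ 2753.9)
J(d(14, j(-5, 1))) - Y = (-2 + (1 + 5*1)**2/7) - 1*19277/7 = (-2 + (1 + 5)**2/7) - 19277/7 = (-2 + (1/7)*6**2) - 19277/7 = (-2 + (1/7)*36) - 19277/7 = (-2 + 36/7) - 19277/7 = 22/7 - 19277/7 = -19255/7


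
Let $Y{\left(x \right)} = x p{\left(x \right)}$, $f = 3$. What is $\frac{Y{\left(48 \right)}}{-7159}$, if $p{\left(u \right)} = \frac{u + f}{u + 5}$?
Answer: $- \frac{2448}{379427} \approx -0.0064518$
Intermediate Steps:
$p{\left(u \right)} = \frac{3 + u}{5 + u}$ ($p{\left(u \right)} = \frac{u + 3}{u + 5} = \frac{3 + u}{5 + u}$)
$Y{\left(x \right)} = \frac{x \left(3 + x\right)}{5 + x}$ ($Y{\left(x \right)} = x \frac{3 + x}{5 + x} = \frac{x \left(3 + x\right)}{5 + x}$)
$\frac{Y{\left(48 \right)}}{-7159} = \frac{48 \frac{1}{5 + 48} \left(3 + 48\right)}{-7159} = 48 \cdot \frac{1}{53} \cdot 51 \left(- \frac{1}{7159}\right) = \frac{2448}{53} \left(- \frac{1}{7159}\right) = - \frac{2448}{379427}$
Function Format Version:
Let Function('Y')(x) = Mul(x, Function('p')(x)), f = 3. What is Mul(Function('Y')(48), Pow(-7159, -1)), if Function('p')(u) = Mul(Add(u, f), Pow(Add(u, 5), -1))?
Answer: Rational(-2448, 379427) ≈ -0.0064518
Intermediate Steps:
Function('p')(u) = Mul(Pow(Add(5, u), -1), Add(3, u)) (Function('p')(u) = Mul(Add(u, 3), Pow(Add(u, 5), -1)) = Mul(Add(3, u), Pow(Add(5, u), -1)) = Mul(Pow(Add(5, u), -1), Add(3, u)))
Function('Y')(x) = Mul(x, Pow(Add(5, x), -1), Add(3, x)) (Function('Y')(x) = Mul(x, Mul(Pow(Add(5, x), -1), Add(3, x))) = Mul(x, Pow(Add(5, x), -1), Add(3, x)))
Mul(Function('Y')(48), Pow(-7159, -1)) = Mul(Mul(48, Pow(Add(5, 48), -1), Add(3, 48)), Pow(-7159, -1)) = Mul(Mul(48, Pow(53, -1), 51), Rational(-1, 7159)) = Mul(Mul(48, Rational(1, 53), 51), Rational(-1, 7159)) = Mul(Rational(2448, 53), Rational(-1, 7159)) = Rational(-2448, 379427)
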